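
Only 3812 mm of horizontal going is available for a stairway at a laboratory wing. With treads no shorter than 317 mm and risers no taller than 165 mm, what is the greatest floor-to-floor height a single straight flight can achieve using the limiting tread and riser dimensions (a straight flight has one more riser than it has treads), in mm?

3812 / 317 = 12.03, so 12 treads fit.
Risers = treads + 1 = 13.
Maximum height = 13 × 165 = 2145 mm.

2145 mm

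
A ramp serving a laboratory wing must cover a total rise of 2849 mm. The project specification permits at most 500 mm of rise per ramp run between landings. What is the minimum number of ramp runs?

6 runs

2849 / 500 = 5.70, so 6 ramp runs are needed.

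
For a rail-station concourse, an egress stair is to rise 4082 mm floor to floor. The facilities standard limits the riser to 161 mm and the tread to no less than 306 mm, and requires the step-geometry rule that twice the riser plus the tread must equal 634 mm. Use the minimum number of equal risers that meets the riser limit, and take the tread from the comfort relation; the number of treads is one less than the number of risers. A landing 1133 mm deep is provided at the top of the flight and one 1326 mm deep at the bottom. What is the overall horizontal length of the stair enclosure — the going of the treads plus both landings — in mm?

4082 / 161 = 25.35, so 26 risers are needed.
Riser R = 4082 / 26 = 157 mm, within the 161 mm limit.
T = 634 − 2·157 = 320 mm, which satisfies the 306 mm minimum.
26 risers give 25 treads; going = 25 × 320 = 8000 mm.
Add landings: 8000 + 1133 + 1326 = 10459 mm.

10459 mm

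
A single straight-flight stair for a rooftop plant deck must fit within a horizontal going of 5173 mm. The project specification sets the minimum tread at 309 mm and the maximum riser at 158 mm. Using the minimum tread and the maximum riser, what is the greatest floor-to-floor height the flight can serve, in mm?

2686 mm

5173 / 309 = 16.74, so 16 treads fit.
Risers = treads + 1 = 17.
Maximum height = 17 × 158 = 2686 mm.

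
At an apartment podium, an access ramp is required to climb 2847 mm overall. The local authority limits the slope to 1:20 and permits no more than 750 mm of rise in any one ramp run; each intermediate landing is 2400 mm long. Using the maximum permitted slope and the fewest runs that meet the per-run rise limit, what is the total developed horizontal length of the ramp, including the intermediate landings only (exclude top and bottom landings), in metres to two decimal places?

64.14 m

At most 750 each: 2847/750 = 3.80, giving 4 ramp runs. That means 3 intermediate landings.
Horizontal run for 2847 mm of rise at 1:20 is 2847 × 20 = 56940 mm.
3 intermediate landings contribute 3 × 2400 = 7200 mm.
Developed length = 56940 + 7200 = 64140 mm.
= 64.14 m.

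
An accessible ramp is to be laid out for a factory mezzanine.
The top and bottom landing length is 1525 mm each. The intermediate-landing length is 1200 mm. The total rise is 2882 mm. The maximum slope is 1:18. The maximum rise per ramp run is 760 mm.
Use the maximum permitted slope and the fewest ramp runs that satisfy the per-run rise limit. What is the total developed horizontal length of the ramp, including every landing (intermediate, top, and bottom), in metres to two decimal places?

At most 760 each: 2882/760 = 3.79, giving 4 ramp runs. That means 3 intermediate landings.
Horizontal run for 2882 mm of rise at 1:18 is 2882 × 18 = 51876 mm.
3 intermediate landings contribute 3 × 1200 = 3600 mm.
Top and bottom landings: 2 × 1525 = 3050 mm.
Total = 51876 + 3600 + 3050 = 58526 mm.
= 58.53 m.

58.53 m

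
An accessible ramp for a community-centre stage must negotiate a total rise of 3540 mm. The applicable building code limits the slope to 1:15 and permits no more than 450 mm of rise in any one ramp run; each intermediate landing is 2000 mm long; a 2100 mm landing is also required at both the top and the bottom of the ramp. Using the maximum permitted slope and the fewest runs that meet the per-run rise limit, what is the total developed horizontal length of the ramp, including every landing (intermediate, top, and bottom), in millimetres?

⌈3540/450⌉ = 8 ramp runs. That means 7 intermediate landings.
Horizontal run for 3540 mm of rise at 1:15 is 3540 × 15 = 53100 mm.
Intermediate landings: 7 × 2000 = 14000 mm.
Top and bottom landings: 2 × 2100 = 4200 mm.
Total = 53100 + 14000 + 4200 = 71300 mm.

71300 mm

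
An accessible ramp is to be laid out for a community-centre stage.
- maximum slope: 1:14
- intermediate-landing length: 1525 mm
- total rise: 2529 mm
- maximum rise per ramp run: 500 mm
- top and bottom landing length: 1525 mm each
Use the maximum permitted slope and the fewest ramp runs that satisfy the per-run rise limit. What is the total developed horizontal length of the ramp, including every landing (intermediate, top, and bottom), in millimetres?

2529 / 500 = 5.06, so 6 ramp runs are needed. That means 5 intermediate landings.
Horizontal run for 2529 mm of rise at 1:14 is 2529 × 14 = 35406 mm.
Intermediate landings: 5 × 1525 = 7625 mm.
Top and bottom landings: 2 × 1525 = 3050 mm.
Total = 35406 + 7625 + 3050 = 46081 mm.

46081 mm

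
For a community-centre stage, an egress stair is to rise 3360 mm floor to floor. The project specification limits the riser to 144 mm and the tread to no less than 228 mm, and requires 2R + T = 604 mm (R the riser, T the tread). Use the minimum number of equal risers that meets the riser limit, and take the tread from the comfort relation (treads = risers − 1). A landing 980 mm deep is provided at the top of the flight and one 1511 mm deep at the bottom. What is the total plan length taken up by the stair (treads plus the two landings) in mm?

9943 mm

⌈3360/144⌉ = 24 risers.
R = 3360 ÷ 24 = 140 mm.
T = 604 − 2·140 = 324 mm, which satisfies the 228 mm minimum.
Treads = 24 − 1 = 23; going = 23 × 324 = 7452 mm.
Add landings: 7452 + 980 + 1511 = 9943 mm.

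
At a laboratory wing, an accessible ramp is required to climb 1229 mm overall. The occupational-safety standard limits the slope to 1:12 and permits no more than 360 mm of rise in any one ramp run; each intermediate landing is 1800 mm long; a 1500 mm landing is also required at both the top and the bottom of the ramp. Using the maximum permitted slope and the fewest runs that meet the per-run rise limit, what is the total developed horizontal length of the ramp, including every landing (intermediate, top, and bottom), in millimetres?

23148 mm

1229 / 360 = 3.414 → round up to 4 ramp runs. That means 3 intermediate landings.
Horizontal run for 1229 mm of rise at 1:12 is 1229 × 12 = 14748 mm.
Intermediate landings: 3 × 1800 = 5400 mm.
Top and bottom landings: 2 × 1500 = 3000 mm.
Total = 14748 + 5400 + 3000 = 23148 mm.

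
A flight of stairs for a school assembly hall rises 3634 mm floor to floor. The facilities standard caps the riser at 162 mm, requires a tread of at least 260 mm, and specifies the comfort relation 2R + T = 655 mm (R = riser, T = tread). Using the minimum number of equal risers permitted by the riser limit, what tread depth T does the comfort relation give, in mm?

339 mm

⌈3634/162⌉ = 23 risers.
Riser R = 3634 / 23 = 158 mm, within the 162 mm limit.
Tread T = 655 − 2 × 158 = 339 mm (≥ 260 mm).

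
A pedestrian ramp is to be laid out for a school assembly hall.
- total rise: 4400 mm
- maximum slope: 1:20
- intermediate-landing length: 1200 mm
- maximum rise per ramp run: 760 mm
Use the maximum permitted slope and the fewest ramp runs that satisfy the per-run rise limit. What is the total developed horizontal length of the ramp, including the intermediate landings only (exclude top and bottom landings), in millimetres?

94000 mm

⌈4400/760⌉ = 6 ramp runs. That means 5 intermediate landings.
Ramp run (horizontal) at 1:20: 4400 × 20 = 88000 mm.
Intermediate landings: 5 × 1200 = 6000 mm.
Total developed length = 88000 + 6000 = 94000 mm.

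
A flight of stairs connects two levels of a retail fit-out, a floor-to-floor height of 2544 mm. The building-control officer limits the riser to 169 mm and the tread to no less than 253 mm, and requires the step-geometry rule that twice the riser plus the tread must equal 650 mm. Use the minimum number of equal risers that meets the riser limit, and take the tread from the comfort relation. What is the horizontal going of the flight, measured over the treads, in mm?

2544 / 169 = 15.053 → round up to 16 risers.
R = 2544 ÷ 16 = 159 mm.
Tread T = 650 − 2 × 159 = 332 mm (≥ 253 mm).
Treads = 16 − 1 = 15; going = 15 × 332 = 4980 mm.

4980 mm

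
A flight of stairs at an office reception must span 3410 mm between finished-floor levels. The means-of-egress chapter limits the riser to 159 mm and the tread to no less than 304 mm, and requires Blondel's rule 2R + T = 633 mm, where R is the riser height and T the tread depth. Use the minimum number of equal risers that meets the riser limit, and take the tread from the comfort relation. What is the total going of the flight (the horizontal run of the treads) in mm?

6783 mm

3410 / 159 = 21.45, so 22 risers are needed.
Riser R = 3410 / 22 = 155 mm, within the 159 mm limit.
T = 633 − 2·155 = 323 mm, which satisfies the 304 mm minimum.
Going = (22 − 1) × 323 = 6783 mm.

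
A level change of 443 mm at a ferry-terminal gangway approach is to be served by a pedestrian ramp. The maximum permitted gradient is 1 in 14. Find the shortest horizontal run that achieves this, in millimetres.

6202 mm

Run = rise × 14 = 443 × 14 = 6202 mm.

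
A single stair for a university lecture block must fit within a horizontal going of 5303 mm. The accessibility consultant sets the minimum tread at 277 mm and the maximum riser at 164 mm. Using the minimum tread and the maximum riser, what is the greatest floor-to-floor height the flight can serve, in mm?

3280 mm

Treads that fit: ⌊5303 / 277⌋ = 19.
Risers = treads + 1 = 20.
Maximum height = 20 × 164 = 3280 mm.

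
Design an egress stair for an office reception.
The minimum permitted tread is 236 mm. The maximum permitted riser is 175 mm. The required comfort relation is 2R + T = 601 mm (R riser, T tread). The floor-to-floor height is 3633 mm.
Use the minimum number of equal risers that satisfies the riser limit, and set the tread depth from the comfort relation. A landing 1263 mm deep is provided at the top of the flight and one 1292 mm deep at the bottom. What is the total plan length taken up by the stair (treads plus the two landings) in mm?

3633 / 175 = 20.760 → round up to 21 risers.
Each riser is 3633/21 = 173 mm (≤ 175 mm).
T = 601 − 2·173 = 255 mm, which satisfies the 236 mm minimum.
Going = (21 − 1) × 255 = 5100 mm.
Add landings: 5100 + 1263 + 1292 = 7655 mm.

7655 mm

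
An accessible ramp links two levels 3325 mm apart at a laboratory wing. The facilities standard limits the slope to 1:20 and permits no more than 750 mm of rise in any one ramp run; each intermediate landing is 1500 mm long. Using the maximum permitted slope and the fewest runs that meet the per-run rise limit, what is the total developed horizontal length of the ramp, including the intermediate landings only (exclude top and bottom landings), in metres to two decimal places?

3325 / 750 = 4.433 → round up to 5 ramp runs. That means 4 intermediate landings.
Horizontal run for 3325 mm of rise at 1:20 is 3325 × 20 = 66500 mm.
Intermediate landings: 4 × 1500 = 6000 mm.
Total developed length = 66500 + 6000 = 72500 mm.
= 72.50 m.

72.50 m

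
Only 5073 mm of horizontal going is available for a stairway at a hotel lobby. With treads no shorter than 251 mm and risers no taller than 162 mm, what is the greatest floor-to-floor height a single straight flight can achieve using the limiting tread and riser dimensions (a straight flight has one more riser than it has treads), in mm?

3402 mm

Treads that fit: ⌊5073 / 251⌋ = 20.
Risers = treads + 1 = 21.
Maximum height = 21 × 162 = 3402 mm.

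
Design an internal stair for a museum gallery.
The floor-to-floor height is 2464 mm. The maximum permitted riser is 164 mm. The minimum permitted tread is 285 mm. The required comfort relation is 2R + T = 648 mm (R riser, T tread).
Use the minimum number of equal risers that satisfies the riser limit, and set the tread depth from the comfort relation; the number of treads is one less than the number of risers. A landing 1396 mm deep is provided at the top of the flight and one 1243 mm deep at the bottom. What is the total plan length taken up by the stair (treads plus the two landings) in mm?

7739 mm

2464 / 164 = 15.02, so 16 risers are needed.
Riser R = 2464 / 16 = 154 mm, within the 164 mm limit.
T = 648 − 2·154 = 340 mm, which satisfies the 285 mm minimum.
Treads = 16 − 1 = 15; going = 15 × 340 = 5100 mm.
Add landings: 5100 + 1396 + 1243 = 7739 mm.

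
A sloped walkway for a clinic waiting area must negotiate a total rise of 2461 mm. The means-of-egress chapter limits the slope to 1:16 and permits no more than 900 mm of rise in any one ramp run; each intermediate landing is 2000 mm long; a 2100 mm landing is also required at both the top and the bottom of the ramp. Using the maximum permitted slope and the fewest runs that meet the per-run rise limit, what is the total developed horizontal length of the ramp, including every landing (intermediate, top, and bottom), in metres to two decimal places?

47.58 m

2461 / 900 = 2.734 → round up to 3 ramp runs. That means 2 intermediate landings.
Ramp run (horizontal) at 1:16: 2461 × 16 = 39376 mm.
2 intermediate landings contribute 2 × 2000 = 4000 mm.
Top and bottom landings: 2 × 2100 = 4200 mm.
Total = 39376 + 4000 + 4200 = 47576 mm.
= 47.58 m.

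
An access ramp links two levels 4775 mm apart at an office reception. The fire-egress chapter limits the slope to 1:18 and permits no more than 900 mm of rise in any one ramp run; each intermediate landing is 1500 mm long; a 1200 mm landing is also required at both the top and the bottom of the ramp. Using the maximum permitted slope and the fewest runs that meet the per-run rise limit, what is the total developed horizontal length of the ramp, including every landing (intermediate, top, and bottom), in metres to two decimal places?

95.85 m

4775 / 900 = 5.31, so 6 ramp runs are needed. That means 5 intermediate landings.
Ramp run (horizontal) at 1:18: 4775 × 18 = 85950 mm.
5 intermediate landings contribute 5 × 1500 = 7500 mm.
Top and bottom landings: 2 × 1200 = 2400 mm.
Total = 85950 + 7500 + 2400 = 95850 mm.
= 95.85 m.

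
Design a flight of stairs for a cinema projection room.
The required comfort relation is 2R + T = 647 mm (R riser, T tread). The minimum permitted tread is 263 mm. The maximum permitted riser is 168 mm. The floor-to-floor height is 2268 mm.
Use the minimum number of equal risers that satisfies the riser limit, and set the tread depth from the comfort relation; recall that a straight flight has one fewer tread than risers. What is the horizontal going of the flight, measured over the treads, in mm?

4199 mm

At most 168 each: 2268/168 = 13.50, giving 14 risers.
Riser R = 2268 / 14 = 162 mm, within the 168 mm limit.
Tread T = 647 − 2 × 162 = 323 mm (≥ 263 mm).
Treads = 14 − 1 = 13; going = 13 × 323 = 4199 mm.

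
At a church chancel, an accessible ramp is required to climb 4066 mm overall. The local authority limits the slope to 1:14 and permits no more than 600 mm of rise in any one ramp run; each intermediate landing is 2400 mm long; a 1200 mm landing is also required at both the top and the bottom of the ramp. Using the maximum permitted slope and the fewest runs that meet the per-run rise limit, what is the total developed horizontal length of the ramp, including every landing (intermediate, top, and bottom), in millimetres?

⌈4066/600⌉ = 7 ramp runs. That means 6 intermediate landings.
Horizontal run for 4066 mm of rise at 1:14 is 4066 × 14 = 56924 mm.
Intermediate landings: 6 × 2400 = 14400 mm.
Top and bottom landings: 2 × 1200 = 2400 mm.
Total = 56924 + 14400 + 2400 = 73724 mm.

73724 mm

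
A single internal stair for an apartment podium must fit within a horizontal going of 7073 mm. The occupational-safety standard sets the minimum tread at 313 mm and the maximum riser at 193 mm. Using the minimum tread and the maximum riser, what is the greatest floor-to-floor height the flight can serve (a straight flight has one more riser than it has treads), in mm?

Treads that fit: ⌊7073 / 313⌋ = 22.
Risers = treads + 1 = 23.
Maximum height = 23 × 193 = 4439 mm.

4439 mm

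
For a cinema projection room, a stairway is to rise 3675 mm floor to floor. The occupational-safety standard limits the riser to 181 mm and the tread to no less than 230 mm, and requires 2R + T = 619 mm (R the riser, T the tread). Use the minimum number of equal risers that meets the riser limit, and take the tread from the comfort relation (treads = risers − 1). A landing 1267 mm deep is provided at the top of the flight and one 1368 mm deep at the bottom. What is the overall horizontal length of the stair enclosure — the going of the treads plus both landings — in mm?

8015 mm

At most 181 each: 3675/181 = 20.30, giving 21 risers.
Each riser is 3675/21 = 175 mm (≤ 181 mm).
Tread T = 619 − 2 × 175 = 269 mm (≥ 230 mm).
21 risers give 20 treads; going = 20 × 269 = 5380 mm.
Enclosure = 5380 + 1267 + 1368 = 8015 mm.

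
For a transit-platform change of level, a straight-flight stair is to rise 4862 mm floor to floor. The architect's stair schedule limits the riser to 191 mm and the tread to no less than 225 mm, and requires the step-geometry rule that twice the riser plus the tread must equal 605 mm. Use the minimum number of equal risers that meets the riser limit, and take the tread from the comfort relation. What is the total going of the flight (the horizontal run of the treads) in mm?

4862 / 191 = 25.455 → round up to 26 risers.
R = 4862 ÷ 26 = 187 mm.
Tread T = 605 − 2 × 187 = 231 mm (≥ 225 mm).
Treads = 26 − 1 = 25; going = 25 × 231 = 5775 mm.

5775 mm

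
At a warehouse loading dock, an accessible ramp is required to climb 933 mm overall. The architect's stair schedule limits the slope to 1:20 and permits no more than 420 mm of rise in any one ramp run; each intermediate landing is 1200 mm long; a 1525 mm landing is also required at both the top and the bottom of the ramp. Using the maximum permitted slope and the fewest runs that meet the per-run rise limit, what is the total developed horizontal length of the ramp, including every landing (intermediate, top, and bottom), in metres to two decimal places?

24.11 m

933 / 420 = 2.221 → round up to 3 ramp runs. That means 2 intermediate landings.
Ramp run (horizontal) at 1:20: 933 × 20 = 18660 mm.
2 intermediate landings contribute 2 × 1200 = 2400 mm.
Top and bottom landings: 2 × 1525 = 3050 mm.
Total = 18660 + 2400 + 3050 = 24110 mm.
= 24.11 m.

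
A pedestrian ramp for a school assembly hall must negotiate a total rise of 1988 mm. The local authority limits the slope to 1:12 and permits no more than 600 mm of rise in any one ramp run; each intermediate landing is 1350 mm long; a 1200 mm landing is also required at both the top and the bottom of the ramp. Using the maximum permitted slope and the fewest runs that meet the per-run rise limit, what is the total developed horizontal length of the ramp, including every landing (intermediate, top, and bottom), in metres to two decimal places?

⌈1988/600⌉ = 4 ramp runs. That means 3 intermediate landings.
Horizontal run for 1988 mm of rise at 1:12 is 1988 × 12 = 23856 mm.
Intermediate landings: 3 × 1350 = 4050 mm.
Top and bottom landings: 2 × 1200 = 2400 mm.
Total = 23856 + 4050 + 2400 = 30306 mm.
= 30.31 m.

30.31 m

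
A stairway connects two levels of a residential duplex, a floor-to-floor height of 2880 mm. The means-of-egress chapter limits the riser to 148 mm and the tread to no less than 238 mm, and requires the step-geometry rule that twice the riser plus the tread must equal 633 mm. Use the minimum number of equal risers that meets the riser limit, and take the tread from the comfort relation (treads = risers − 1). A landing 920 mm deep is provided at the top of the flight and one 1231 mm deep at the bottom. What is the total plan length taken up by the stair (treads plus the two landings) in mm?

8706 mm

⌈2880/148⌉ = 20 risers.
Riser R = 2880 / 20 = 144 mm, within the 148 mm limit.
Tread T = 633 − 2 × 144 = 345 mm (≥ 238 mm).
Going = (20 − 1) × 345 = 6555 mm.
Enclosure = 6555 + 920 + 1231 = 8706 mm.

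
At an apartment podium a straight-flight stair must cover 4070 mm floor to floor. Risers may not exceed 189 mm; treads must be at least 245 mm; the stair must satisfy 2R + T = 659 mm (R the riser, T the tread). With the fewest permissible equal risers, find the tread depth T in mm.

4070 / 189 = 21.53, so 22 risers are needed.
R = 4070 ÷ 22 = 185 mm.
From 2R + T = 659: T = 659 − 370 = 289 mm.

289 mm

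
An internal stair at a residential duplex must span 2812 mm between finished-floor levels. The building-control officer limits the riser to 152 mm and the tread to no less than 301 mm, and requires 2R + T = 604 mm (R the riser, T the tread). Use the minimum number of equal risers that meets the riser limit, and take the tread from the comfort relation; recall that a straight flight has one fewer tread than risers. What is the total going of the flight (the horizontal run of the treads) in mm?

At most 152 each: 2812/152 = 18.50, giving 19 risers.
Riser R = 2812 / 19 = 148 mm, within the 152 mm limit.
Tread T = 604 − 2 × 148 = 308 mm (≥ 301 mm).
Going = (19 − 1) × 308 = 5544 mm.

5544 mm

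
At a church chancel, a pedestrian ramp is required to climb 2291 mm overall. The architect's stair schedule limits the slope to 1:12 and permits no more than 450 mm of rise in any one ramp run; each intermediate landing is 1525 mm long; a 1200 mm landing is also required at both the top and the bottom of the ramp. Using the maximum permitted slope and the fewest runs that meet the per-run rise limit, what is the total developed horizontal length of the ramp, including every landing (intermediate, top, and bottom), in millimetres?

37517 mm

2291 / 450 = 5.09, so 6 ramp runs are needed. That means 5 intermediate landings.
Ramp run (horizontal) at 1:12: 2291 × 12 = 27492 mm.
5 intermediate landings contribute 5 × 1525 = 7625 mm.
Top and bottom landings: 2 × 1200 = 2400 mm.
Total = 27492 + 7625 + 2400 = 37517 mm.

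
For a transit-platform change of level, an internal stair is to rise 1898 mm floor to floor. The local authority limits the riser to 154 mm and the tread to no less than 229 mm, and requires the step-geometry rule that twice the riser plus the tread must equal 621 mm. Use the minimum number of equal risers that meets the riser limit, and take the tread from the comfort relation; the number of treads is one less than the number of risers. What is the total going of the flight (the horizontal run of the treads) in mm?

1898 / 154 = 12.32, so 13 risers are needed.
Riser R = 1898 / 13 = 146 mm, within the 154 mm limit.
From 2R + T = 621: T = 621 − 292 = 329 mm.
Going = (13 − 1) × 329 = 3948 mm.

3948 mm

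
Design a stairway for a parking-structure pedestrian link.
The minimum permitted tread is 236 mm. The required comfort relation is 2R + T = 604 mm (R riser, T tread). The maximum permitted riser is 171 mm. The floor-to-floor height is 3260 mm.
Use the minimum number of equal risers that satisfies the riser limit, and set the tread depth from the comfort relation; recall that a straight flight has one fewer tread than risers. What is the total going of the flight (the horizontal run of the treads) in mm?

5282 mm

At most 171 each: 3260/171 = 19.06, giving 20 risers.
R = 3260 ÷ 20 = 163 mm.
Tread T = 604 − 2 × 163 = 278 mm (≥ 236 mm).
Treads = 20 − 1 = 19; going = 19 × 278 = 5282 mm.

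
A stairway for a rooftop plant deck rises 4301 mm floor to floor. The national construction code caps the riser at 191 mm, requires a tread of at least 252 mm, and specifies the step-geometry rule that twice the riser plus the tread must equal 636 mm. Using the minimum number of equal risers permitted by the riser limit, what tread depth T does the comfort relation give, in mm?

262 mm

⌈4301/191⌉ = 23 risers.
Each riser is 4301/23 = 187 mm (≤ 191 mm).
From 2R + T = 636: T = 636 − 374 = 262 mm.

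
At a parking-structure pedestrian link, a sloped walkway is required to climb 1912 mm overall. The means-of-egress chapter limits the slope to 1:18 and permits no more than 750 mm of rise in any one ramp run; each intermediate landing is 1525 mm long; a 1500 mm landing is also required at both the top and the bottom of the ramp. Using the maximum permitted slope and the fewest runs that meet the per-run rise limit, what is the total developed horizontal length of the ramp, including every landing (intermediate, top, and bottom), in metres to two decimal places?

40.47 m

⌈1912/750⌉ = 3 ramp runs. That means 2 intermediate landings.
Ramp run (horizontal) at 1:18: 1912 × 18 = 34416 mm.
Intermediate landings: 2 × 1525 = 3050 mm.
Top and bottom landings: 2 × 1500 = 3000 mm.
Total = 34416 + 3050 + 3000 = 40466 mm.
= 40.47 m.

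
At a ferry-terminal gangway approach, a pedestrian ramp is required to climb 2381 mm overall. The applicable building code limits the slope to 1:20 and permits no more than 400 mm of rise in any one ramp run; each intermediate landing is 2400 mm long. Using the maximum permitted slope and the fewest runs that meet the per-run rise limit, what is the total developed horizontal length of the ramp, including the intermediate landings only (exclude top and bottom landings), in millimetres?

2381 / 400 = 5.95, so 6 ramp runs are needed. That means 5 intermediate landings.
Ramp run (horizontal) at 1:20: 2381 × 20 = 47620 mm.
5 intermediate landings contribute 5 × 2400 = 12000 mm.
Developed length = 47620 + 12000 = 59620 mm.

59620 mm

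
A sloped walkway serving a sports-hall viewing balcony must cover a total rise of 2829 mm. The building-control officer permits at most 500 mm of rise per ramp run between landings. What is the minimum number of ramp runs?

At most 500 each: 2829/500 = 5.66, giving 6 ramp runs.

6 runs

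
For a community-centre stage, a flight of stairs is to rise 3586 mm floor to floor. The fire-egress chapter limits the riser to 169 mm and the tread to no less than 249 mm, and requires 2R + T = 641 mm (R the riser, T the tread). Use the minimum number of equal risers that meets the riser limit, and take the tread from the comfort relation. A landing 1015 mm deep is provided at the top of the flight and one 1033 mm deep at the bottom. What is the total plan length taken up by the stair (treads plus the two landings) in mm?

⌈3586/169⌉ = 22 risers.
Riser R = 3586 / 22 = 163 mm, within the 169 mm limit.
T = 641 − 2·163 = 315 mm, which satisfies the 249 mm minimum.
22 risers give 21 treads; going = 21 × 315 = 6615 mm.
Enclosure = 6615 + 1015 + 1033 = 8663 mm.

8663 mm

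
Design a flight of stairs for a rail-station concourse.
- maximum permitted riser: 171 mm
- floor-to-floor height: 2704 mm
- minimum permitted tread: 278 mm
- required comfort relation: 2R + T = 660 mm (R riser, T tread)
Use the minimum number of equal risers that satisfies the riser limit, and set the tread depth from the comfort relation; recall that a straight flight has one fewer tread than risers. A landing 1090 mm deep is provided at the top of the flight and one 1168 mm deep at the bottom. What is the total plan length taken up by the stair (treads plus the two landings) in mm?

2704 / 171 = 15.81, so 16 risers are needed.
Riser R = 2704 / 16 = 169 mm, within the 171 mm limit.
T = 660 − 2·169 = 322 mm, which satisfies the 278 mm minimum.
Going = (16 − 1) × 322 = 4830 mm.
Add landings: 4830 + 1090 + 1168 = 7088 mm.

7088 mm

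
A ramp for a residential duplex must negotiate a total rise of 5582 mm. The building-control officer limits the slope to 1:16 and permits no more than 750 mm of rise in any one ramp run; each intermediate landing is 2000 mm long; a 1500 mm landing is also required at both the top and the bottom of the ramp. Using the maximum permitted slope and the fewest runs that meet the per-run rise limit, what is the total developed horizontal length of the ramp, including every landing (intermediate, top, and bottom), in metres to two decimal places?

106.31 m

5582 / 750 = 7.443 → round up to 8 ramp runs. That means 7 intermediate landings.
Ramp run (horizontal) at 1:16: 5582 × 16 = 89312 mm.
7 intermediate landings contribute 7 × 2000 = 14000 mm.
Top and bottom landings: 2 × 1500 = 3000 mm.
Total = 89312 + 14000 + 3000 = 106312 mm.
= 106.31 m.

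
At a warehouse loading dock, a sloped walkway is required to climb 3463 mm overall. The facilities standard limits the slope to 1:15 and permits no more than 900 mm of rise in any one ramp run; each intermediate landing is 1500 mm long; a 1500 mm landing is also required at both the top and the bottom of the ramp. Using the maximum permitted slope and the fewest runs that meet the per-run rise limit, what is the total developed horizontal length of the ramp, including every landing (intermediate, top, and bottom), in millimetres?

3463 / 900 = 3.848 → round up to 4 ramp runs. That means 3 intermediate landings.
Ramp run (horizontal) at 1:15: 3463 × 15 = 51945 mm.
Intermediate landings: 3 × 1500 = 4500 mm.
Top and bottom landings: 2 × 1500 = 3000 mm.
Total = 51945 + 4500 + 3000 = 59445 mm.

59445 mm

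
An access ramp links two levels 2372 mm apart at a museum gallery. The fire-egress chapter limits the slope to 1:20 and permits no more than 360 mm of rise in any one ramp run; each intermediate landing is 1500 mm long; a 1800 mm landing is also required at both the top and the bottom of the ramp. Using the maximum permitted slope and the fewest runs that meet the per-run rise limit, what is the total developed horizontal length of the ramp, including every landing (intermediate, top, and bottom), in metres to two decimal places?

60.04 m

2372 / 360 = 6.589 → round up to 7 ramp runs. That means 6 intermediate landings.
Horizontal run for 2372 mm of rise at 1:20 is 2372 × 20 = 47440 mm.
Intermediate landings: 6 × 1500 = 9000 mm.
Top and bottom landings: 2 × 1800 = 3600 mm.
Total = 47440 + 9000 + 3600 = 60040 mm.
= 60.04 m.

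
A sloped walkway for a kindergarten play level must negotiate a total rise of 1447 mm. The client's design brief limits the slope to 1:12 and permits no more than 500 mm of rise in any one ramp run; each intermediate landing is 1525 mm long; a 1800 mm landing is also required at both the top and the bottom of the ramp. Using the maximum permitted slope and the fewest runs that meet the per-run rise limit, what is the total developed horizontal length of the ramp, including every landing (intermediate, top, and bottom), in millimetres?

24014 mm

⌈1447/500⌉ = 3 ramp runs. That means 2 intermediate landings.
Horizontal run for 1447 mm of rise at 1:12 is 1447 × 12 = 17364 mm.
Intermediate landings: 2 × 1525 = 3050 mm.
Top and bottom landings: 2 × 1800 = 3600 mm.
Total = 17364 + 3050 + 3600 = 24014 mm.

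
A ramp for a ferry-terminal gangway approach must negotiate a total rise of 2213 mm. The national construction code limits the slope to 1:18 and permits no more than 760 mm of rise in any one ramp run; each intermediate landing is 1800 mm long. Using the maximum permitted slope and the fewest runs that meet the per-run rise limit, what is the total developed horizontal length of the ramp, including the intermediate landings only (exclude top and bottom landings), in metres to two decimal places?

43.43 m

2213 / 760 = 2.91, so 3 ramp runs are needed. That means 2 intermediate landings.
Ramp run (horizontal) at 1:18: 2213 × 18 = 39834 mm.
2 intermediate landings contribute 2 × 1800 = 3600 mm.
Developed length = 39834 + 3600 = 43434 mm.
= 43.43 m.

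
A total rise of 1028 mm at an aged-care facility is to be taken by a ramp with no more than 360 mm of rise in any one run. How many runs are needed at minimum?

At most 360 each: 1028/360 = 2.86, giving 3 ramp runs.

3 runs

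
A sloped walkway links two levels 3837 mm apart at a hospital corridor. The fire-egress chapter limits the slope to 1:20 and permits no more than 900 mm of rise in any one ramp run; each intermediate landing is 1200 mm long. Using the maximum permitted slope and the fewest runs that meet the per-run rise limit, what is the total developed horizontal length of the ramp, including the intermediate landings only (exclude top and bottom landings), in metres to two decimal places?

81.54 m

3837 / 900 = 4.263 → round up to 5 ramp runs. That means 4 intermediate landings.
Ramp run (horizontal) at 1:20: 3837 × 20 = 76740 mm.
4 intermediate landings contribute 4 × 1200 = 4800 mm.
Total developed length = 76740 + 4800 = 81540 mm.
= 81.54 m.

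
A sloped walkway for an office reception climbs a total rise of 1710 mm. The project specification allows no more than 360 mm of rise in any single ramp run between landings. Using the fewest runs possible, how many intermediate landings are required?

4 intermediate landings

⌈1710/360⌉ = 5 ramp runs.
5 runs are separated by 4 intermediate landings.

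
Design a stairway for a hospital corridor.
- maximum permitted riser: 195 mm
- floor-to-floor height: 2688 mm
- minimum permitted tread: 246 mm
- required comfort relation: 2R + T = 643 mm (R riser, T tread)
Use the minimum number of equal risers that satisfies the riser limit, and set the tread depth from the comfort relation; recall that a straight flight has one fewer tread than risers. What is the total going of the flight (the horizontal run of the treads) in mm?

2688 / 195 = 13.785 → round up to 14 risers.
Each riser is 2688/14 = 192 mm (≤ 195 mm).
T = 643 − 2·192 = 259 mm, which satisfies the 246 mm minimum.
Going = (14 − 1) × 259 = 3367 mm.

3367 mm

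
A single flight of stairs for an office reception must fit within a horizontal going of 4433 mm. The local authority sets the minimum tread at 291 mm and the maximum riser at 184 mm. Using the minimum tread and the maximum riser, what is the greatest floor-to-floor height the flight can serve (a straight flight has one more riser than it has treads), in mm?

2944 mm

4433 / 291 = 15.23, so 15 treads fit.
Risers = treads + 1 = 16.
Maximum height = 16 × 184 = 2944 mm.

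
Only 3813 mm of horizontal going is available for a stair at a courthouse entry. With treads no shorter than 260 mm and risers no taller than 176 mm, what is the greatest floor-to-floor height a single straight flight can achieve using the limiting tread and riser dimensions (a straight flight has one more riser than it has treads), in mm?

2640 mm

Treads that fit: ⌊3813 / 260⌋ = 14.
Risers = treads + 1 = 15.
Maximum height = 15 × 176 = 2640 mm.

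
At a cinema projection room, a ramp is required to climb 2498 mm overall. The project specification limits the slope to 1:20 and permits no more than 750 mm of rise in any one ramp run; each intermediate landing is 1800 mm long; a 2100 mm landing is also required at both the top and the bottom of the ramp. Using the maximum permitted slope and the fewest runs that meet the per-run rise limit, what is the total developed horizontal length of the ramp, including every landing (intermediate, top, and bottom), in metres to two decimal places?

59.56 m

2498 / 750 = 3.33, so 4 ramp runs are needed. That means 3 intermediate landings.
Ramp run (horizontal) at 1:20: 2498 × 20 = 49960 mm.
3 intermediate landings contribute 3 × 1800 = 5400 mm.
Top and bottom landings: 2 × 2100 = 4200 mm.
Total = 49960 + 5400 + 4200 = 59560 mm.
= 59.56 m.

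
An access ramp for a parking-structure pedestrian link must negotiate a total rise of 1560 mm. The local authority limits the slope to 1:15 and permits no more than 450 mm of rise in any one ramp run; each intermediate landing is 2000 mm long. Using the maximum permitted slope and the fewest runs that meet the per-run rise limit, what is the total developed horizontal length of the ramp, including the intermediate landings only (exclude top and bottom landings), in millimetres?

⌈1560/450⌉ = 4 ramp runs. That means 3 intermediate landings.
Ramp run (horizontal) at 1:15: 1560 × 15 = 23400 mm.
3 intermediate landings contribute 3 × 2000 = 6000 mm.
Total developed length = 23400 + 6000 = 29400 mm.

29400 mm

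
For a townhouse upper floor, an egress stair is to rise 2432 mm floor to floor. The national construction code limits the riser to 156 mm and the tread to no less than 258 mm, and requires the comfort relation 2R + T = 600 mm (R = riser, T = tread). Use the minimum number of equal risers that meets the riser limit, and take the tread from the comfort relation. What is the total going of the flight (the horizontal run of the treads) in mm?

4440 mm

At most 156 each: 2432/156 = 15.59, giving 16 risers.
Riser R = 2432 / 16 = 152 mm, within the 156 mm limit.
From 2R + T = 600: T = 600 − 304 = 296 mm.
Treads = 16 − 1 = 15; going = 15 × 296 = 4440 mm.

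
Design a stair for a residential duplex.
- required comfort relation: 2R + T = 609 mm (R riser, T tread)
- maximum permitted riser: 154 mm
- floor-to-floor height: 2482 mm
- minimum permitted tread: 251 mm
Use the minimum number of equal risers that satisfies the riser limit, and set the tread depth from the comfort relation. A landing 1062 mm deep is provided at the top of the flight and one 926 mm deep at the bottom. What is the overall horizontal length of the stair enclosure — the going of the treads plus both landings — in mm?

7060 mm

2482 / 154 = 16.12, so 17 risers are needed.
Each riser is 2482/17 = 146 mm (≤ 154 mm).
From 2R + T = 609: T = 609 − 292 = 317 mm.
Treads = 17 − 1 = 16; going = 16 × 317 = 5072 mm.
Add landings: 5072 + 1062 + 926 = 7060 mm.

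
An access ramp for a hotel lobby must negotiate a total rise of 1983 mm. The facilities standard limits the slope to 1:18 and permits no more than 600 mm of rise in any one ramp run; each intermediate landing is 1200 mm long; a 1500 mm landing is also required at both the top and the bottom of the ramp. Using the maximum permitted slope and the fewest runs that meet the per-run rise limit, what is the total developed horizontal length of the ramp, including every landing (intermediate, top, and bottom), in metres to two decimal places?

42.29 m

1983 / 600 = 3.31, so 4 ramp runs are needed. That means 3 intermediate landings.
Horizontal run for 1983 mm of rise at 1:18 is 1983 × 18 = 35694 mm.
3 intermediate landings contribute 3 × 1200 = 3600 mm.
Top and bottom landings: 2 × 1500 = 3000 mm.
Total = 35694 + 3600 + 3000 = 42294 mm.
= 42.29 m.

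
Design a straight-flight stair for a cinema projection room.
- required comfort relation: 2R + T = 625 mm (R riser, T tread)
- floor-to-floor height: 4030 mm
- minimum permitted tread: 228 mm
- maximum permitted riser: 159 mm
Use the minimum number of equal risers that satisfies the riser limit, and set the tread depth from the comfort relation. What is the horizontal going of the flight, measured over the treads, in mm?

7875 mm

At most 159 each: 4030/159 = 25.35, giving 26 risers.
R = 4030 ÷ 26 = 155 mm.
T = 625 − 2·155 = 315 mm, which satisfies the 228 mm minimum.
Treads = 26 − 1 = 25; going = 25 × 315 = 7875 mm.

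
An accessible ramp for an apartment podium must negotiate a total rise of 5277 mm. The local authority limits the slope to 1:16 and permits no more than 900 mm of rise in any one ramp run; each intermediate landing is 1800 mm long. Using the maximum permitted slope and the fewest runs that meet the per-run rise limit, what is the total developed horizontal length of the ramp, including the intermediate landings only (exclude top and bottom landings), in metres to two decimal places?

5277 / 900 = 5.863 → round up to 6 ramp runs. That means 5 intermediate landings.
Ramp run (horizontal) at 1:16: 5277 × 16 = 84432 mm.
Intermediate landings: 5 × 1800 = 9000 mm.
Total developed length = 84432 + 9000 = 93432 mm.
= 93.43 m.

93.43 m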